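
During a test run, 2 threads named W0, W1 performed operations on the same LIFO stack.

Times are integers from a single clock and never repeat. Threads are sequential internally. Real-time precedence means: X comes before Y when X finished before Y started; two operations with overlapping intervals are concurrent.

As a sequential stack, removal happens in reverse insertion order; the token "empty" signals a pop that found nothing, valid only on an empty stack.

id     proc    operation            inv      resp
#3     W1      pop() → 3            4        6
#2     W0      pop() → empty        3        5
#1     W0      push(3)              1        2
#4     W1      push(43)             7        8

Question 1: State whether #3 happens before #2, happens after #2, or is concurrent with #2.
concurrent

#3 spans [4,6], #2 spans [3,5]
the intervals overlap in both directions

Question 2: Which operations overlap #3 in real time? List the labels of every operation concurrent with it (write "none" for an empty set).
#2

#3 spans [4,6]: anything still running between times 4 and 6 counts as concurrent
#1 [1,2]: before
#2 [3,5]: concurrent
#4 [7,8]: after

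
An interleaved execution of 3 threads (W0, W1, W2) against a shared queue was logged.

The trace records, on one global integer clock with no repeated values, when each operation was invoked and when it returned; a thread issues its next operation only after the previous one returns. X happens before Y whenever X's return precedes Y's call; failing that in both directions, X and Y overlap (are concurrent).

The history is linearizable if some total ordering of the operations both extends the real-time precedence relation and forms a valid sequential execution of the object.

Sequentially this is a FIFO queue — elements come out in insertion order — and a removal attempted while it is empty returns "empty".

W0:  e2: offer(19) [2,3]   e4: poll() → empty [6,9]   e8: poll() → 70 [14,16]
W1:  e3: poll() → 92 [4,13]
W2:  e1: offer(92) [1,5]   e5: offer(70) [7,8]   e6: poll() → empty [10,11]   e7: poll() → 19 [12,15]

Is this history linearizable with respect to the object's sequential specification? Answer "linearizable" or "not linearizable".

prefix check: 1..8 passes, 1..9 fails once e4's time-9 response joins
checked exhaustively: 4 real-time-consistent orders of 4 completed operations, zero legal queue replays
including or dropping the 1 pending operation (e3) in any combination fails
sample order e1, e2, e4, e5 (pending dropped) stalls at step 3 — e4 poll() → empty has no legal effect
sample order e1, e2, e5, e4 (pending dropped) stalls at step 4 — e4 poll() → empty has no legal effect

not linearizable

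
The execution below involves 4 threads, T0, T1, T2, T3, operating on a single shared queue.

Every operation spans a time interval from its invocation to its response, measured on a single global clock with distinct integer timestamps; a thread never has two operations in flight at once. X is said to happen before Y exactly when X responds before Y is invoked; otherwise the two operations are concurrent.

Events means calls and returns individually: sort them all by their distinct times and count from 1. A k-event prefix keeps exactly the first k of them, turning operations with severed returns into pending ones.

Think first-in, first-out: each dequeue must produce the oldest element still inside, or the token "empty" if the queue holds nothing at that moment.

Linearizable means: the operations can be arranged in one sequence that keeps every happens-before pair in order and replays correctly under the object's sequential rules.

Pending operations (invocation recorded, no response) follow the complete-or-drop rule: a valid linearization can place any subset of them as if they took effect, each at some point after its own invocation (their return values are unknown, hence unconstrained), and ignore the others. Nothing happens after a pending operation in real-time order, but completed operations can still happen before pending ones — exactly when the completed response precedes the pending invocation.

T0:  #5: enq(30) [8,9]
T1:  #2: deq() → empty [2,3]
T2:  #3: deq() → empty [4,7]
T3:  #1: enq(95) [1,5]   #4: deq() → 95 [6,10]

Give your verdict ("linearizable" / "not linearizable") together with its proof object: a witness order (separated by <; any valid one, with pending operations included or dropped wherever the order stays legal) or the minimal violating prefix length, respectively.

linearizable — witness: #2 < #1 < #4 < #3 < #5

after step 1 (#2 deq() → empty): queue <>
after step 2 (#1 enq(95)): queue <95>
after step 3 (#4 deq() → 95): queue <>
after step 4 (#3 deq() → empty): queue <>
after step 5 (#5 enq(30)): queue <30>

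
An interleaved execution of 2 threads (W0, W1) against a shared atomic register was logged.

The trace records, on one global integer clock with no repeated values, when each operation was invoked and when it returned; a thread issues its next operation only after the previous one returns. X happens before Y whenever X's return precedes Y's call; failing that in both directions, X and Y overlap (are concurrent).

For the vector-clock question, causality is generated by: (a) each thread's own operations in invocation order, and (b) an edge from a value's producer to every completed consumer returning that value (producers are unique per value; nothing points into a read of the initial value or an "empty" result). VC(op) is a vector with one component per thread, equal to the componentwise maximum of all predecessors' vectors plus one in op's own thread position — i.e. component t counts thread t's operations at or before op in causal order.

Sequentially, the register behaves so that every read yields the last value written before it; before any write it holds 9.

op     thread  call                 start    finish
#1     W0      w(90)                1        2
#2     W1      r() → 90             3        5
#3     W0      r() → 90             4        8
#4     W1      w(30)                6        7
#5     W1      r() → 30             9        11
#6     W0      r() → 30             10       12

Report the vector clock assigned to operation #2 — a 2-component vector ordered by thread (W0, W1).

(1, 1)

#1, invoked 1, has no incoming edges; only W0's bump applies → (1, 0)
#2 (invocation 3): componentwise max over VC(#1)=(1, 0), +1 at W1, giving (1, 1)
#3 (invocation 4): componentwise max over VC(#1)=(1, 0), +1 at W0, giving (2, 0)
#4 (invocation 6): componentwise max over VC(#2)=(1, 1), +1 at W1, giving (1, 2)
#5 (invocation 9): componentwise max over VC(#4)=(1, 2), +1 at W1, giving (1, 3)
#6 (invocation 10): componentwise max over VC(#3)=(2, 0), VC(#4)=(1, 2), +1 at W0, giving (3, 2)
target: VC(#2) = (1, 1)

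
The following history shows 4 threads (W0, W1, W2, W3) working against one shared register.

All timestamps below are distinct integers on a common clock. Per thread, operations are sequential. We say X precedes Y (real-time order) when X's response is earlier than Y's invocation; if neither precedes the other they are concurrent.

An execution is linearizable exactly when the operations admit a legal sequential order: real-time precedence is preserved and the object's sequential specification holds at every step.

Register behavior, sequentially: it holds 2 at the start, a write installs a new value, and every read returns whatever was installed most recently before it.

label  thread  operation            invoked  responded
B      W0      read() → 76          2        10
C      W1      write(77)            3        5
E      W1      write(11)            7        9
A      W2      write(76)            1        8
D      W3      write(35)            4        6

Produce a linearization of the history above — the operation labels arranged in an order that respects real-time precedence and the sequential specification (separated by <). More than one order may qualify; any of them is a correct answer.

A < B < C < D < E

after step 1 (A write(76)): value 76
after step 2 (B read() → 76): value 76
after step 3 (C write(77)): value 77
after step 4 (D write(35)): value 35
after step 5 (E write(11)): value 11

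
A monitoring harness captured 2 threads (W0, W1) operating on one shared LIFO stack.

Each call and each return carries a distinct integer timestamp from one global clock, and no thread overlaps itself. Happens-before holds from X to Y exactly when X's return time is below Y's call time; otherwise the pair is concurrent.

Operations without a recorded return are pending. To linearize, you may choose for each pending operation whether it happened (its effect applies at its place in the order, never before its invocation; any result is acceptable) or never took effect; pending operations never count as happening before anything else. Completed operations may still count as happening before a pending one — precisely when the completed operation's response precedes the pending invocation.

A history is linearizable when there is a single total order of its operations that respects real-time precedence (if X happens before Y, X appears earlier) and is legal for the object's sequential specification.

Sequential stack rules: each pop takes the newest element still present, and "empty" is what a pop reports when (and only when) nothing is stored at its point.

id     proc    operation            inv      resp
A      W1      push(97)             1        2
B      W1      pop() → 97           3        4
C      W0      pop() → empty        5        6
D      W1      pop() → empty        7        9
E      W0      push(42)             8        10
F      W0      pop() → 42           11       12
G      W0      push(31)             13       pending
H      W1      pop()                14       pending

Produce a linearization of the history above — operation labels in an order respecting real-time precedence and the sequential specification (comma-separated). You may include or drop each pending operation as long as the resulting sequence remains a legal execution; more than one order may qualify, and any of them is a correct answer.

A, B, C, D, E, F

1. A push(97), leaving stack <97>
2. B pop() → 97, leaving stack <>
3. C pop() → empty, leaving stack <>
4. D pop() → empty, leaving stack <>
5. E push(42), leaving stack <42>
6. F pop() → 42, leaving stack <>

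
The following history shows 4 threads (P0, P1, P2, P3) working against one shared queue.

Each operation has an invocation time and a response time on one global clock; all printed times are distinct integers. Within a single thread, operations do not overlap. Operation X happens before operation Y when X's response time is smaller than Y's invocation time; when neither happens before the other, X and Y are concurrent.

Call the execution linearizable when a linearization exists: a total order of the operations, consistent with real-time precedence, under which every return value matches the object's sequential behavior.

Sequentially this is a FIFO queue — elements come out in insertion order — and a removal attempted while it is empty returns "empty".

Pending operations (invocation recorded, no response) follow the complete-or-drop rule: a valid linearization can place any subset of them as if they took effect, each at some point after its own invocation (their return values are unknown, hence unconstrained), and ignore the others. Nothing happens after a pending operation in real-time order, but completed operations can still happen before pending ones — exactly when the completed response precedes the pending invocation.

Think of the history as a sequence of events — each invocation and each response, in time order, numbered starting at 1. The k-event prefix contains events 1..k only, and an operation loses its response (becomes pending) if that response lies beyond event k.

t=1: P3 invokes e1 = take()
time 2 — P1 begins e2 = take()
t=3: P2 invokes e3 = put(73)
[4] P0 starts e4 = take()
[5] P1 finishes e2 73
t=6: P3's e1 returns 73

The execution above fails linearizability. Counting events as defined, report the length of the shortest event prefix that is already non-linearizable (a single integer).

events 1..5 are linearizable, e.g. via e1, e3, e2:
after step 1 (e1 take() (pending, included)): queue <>
after step 2 (e3 put(73) (pending, included)): queue <73>
after step 3 (e2 take() → 73): queue <>
once event 6 joins (e1's response, time 6), exhaustive search finds no witness
every completion of the 2 pending operations (e3, e4) was checked; none linearizes
take e1, e2 (pending dropped): step 1 already fails, because e1 take() → 73 cannot occur there
take e2, e1 (pending dropped): step 1 already fails, because e2 take() → 73 cannot occur there

6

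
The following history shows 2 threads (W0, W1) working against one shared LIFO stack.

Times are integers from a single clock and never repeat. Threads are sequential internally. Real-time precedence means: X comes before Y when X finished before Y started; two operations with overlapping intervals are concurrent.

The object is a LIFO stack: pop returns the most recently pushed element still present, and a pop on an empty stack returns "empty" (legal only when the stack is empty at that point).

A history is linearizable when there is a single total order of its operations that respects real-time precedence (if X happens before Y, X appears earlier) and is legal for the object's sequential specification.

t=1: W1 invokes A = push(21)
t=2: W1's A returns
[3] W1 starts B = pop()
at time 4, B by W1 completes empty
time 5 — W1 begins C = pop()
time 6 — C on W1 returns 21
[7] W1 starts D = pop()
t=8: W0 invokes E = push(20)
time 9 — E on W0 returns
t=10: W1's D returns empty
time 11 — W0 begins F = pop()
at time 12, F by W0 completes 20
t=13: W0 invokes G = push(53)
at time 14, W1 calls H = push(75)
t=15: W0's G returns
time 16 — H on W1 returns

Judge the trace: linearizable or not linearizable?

not linearizable

events 1..3 are fine; event 4 — the response of B at time 4 — makes the prefix non-linearizable
the completed operations (2 total) allow one real-time order; the LIFO stack replay rejects it
e.g. A, B: illegal at step 2, since B pop() → empty cannot apply there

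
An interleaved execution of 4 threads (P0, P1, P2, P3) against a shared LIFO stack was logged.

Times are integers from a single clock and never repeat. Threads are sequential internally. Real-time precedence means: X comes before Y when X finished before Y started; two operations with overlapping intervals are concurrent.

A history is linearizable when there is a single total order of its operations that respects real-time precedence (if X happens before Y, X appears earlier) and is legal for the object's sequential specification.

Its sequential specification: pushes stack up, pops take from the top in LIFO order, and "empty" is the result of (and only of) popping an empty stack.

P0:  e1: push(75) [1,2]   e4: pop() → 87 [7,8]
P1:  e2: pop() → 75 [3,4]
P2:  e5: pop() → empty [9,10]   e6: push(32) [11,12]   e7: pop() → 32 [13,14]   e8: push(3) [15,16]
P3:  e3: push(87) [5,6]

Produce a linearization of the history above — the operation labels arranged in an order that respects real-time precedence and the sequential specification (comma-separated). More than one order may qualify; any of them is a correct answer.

e1, e2, e3, e4, e5, e6, e7, e8

after step 1 (e1 push(75)): stack <75>
after step 2 (e2 pop() → 75): stack <>
after step 3 (e3 push(87)): stack <87>
after step 4 (e4 pop() → 87): stack <>
after step 5 (e5 pop() → empty): stack <>
after step 6 (e6 push(32)): stack <32>
after step 7 (e7 pop() → 32): stack <>
after step 8 (e8 push(3)): stack <3>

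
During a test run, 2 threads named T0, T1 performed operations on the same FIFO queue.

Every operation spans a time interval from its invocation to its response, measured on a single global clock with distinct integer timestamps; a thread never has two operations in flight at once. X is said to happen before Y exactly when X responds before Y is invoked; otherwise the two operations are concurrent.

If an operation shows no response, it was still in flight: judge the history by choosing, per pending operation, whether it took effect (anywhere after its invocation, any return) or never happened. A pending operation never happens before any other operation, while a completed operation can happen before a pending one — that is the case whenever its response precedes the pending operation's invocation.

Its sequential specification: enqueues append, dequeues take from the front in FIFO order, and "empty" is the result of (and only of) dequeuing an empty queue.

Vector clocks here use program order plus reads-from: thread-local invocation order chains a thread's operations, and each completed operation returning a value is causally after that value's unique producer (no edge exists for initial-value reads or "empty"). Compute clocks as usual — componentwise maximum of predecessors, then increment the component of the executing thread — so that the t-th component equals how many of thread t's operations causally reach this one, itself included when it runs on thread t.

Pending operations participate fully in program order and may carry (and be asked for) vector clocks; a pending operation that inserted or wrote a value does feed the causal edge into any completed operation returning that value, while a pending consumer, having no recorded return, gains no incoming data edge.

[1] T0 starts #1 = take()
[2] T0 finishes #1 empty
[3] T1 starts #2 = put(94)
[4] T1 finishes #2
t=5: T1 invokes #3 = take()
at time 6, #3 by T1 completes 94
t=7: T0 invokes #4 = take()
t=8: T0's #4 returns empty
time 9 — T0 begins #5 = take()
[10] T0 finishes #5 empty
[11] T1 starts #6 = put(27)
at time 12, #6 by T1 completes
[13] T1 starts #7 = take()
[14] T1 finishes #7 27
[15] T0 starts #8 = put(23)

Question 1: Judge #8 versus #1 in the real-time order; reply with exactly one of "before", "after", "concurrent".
#8 spans [15,…), #1 spans [1,2]
resp(#1)=2 < inv(#8)=15

after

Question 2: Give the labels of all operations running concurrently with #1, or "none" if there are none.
#1 spans [1,2]; an op avoiding the whole window 1..2 is ordered, any other is concurrent
#2 [3,4]: after
#3 [5,6]: after
#4 [7,8]: after
#5 [9,10]: after
#6 [11,12]: after
#7 [13,14]: after
#8 [15,…): after

none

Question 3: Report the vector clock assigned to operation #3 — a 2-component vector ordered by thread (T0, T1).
no predecessors for #2 (invoked 3): T1 increments from zero → (0, 1)
no predecessors for #1 (invoked 1): T0 increments from zero → (1, 0)
merge at #3 (invoked 5): VC(#2)=(0, 1), own-thread bump on T1 → (0, 2)
merge at #4 (invoked 7): VC(#1)=(1, 0), own-thread bump on T0 → (2, 0)
merge at #6 (invoked 11): VC(#3)=(0, 2), own-thread bump on T1 → (0, 3)
merge at #5 (invoked 9): VC(#4)=(2, 0), own-thread bump on T0 → (3, 0)
merge at #7 (invoked 13): VC(#6)=(0, 3), own-thread bump on T1 → (0, 4)
merge at #8 (invoked 15): VC(#5)=(3, 0), own-thread bump on T0 → (4, 0)
target: VC(#3) = (0, 2)

(0, 2)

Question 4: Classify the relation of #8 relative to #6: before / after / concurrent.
#8 spans [15,…), #6 spans [11,12]
resp(#6)=12 < inv(#8)=15

after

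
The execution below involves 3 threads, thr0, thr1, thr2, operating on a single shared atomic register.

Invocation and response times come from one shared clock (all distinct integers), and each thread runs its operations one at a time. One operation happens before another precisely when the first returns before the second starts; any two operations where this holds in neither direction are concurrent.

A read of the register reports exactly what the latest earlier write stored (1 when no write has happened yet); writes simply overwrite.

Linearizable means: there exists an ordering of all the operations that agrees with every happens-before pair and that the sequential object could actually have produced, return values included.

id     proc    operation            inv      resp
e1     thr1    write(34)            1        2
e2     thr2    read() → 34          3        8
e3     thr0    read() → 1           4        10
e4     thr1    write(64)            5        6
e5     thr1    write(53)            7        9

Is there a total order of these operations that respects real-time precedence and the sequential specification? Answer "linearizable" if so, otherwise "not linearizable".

prefix check: 1..9 passes, 1..10 fails once e3's time-10 response joins
real-time-consistent orders of the 5 completed operations: 12 — all fail the atomic register replay
e.g. e1, e2, e3, e4, e5: illegal at step 3, since e3 read() → 1 cannot apply there
e.g. e1, e2, e4, e3, e5: illegal at step 4, since e3 read() → 1 cannot apply there

not linearizable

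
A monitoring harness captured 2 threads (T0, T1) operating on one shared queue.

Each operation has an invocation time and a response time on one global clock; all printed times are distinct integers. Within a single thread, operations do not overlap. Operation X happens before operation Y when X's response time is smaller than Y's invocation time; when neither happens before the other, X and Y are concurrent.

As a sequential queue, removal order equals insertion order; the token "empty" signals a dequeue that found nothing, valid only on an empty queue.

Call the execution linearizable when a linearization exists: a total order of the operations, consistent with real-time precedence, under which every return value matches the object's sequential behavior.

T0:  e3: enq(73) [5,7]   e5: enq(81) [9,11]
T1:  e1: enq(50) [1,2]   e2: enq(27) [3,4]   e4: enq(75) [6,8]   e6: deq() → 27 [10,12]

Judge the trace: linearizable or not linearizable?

not linearizable

already the first 12 events (up to e6's response at time 12) admit no linearization; the first 11 still do
the 6 completed operations admit 4 real-time orders; each fails the queue replay
sample order e1, e2, e3, e4, e5, e6 stalls at step 6 — e6 deq() → 27 has no legal effect
sample order e1, e2, e3, e4, e6, e5 stalls at step 5 — e6 deq() → 27 has no legal effect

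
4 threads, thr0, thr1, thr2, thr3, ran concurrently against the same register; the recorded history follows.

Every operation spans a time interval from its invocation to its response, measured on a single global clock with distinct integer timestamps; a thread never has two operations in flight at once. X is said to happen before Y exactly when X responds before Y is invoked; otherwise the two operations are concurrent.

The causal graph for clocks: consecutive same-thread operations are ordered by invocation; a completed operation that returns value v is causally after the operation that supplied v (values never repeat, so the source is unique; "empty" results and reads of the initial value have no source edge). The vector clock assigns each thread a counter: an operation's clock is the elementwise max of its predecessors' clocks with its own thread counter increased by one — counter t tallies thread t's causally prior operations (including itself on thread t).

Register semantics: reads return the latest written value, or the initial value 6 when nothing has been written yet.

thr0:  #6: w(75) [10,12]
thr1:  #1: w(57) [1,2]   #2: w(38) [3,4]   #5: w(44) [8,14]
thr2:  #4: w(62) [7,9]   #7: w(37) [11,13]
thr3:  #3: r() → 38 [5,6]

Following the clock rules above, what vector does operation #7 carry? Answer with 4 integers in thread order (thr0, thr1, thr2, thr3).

(0, 0, 2, 0)

#4, invoked 7, has no incoming edges; only thr2's bump applies → (0, 0, 1, 0)
#1, invoked 1, has no incoming edges; only thr1's bump applies → (0, 1, 0, 0)
#6, invoked 10, has no incoming edges; only thr0's bump applies → (1, 0, 0, 0)
invoked at 11, #7 merges VC(#4)=(0, 0, 1, 0) and bumps thr2's slot → (0, 0, 2, 0)
invoked at 3, #2 merges VC(#1)=(0, 1, 0, 0) and bumps thr1's slot → (0, 2, 0, 0)
invoked at 5, #3 merges VC(#2)=(0, 2, 0, 0) and bumps thr3's slot → (0, 2, 0, 1)
invoked at 8, #5 merges VC(#2)=(0, 2, 0, 0) and bumps thr1's slot → (0, 3, 0, 0)
target: VC(#7) = (0, 0, 2, 0)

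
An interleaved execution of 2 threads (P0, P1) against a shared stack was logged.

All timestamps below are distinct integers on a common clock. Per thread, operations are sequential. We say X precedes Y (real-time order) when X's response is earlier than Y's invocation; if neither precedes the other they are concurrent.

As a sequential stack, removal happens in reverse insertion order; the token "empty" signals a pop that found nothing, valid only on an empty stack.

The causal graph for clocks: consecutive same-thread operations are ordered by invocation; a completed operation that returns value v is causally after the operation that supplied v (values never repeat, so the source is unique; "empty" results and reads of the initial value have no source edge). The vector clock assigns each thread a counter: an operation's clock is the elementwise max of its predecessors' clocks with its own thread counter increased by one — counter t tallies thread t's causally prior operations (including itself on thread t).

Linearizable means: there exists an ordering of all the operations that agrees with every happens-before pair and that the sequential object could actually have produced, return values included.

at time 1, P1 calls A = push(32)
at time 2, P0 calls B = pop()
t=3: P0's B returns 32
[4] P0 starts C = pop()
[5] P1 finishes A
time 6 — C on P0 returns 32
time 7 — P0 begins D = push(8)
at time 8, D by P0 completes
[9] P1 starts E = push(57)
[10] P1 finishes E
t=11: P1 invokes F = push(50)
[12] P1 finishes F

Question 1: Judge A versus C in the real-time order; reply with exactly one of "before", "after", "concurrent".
concurrent

A spans [1,5], C spans [4,6]
the intervals overlap in both directions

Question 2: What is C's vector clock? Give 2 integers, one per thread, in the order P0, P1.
(2, 1)

A, invoked 1, has no incoming edges; only P1's bump applies → (0, 1)
merge at E (invoked 9): VC(A)=(0, 1), own-thread bump on P1 → (0, 2)
merge at B (invoked 2): VC(A)=(0, 1), own-thread bump on P0 → (1, 1)
merge at F (invoked 11): VC(E)=(0, 2), own-thread bump on P1 → (0, 3)
merge at C (invoked 4): VC(A)=(0, 1), VC(B)=(1, 1), own-thread bump on P0 → (2, 1)
merge at D (invoked 7): VC(C)=(2, 1), own-thread bump on P0 → (3, 1)
target: VC(C) = (2, 1)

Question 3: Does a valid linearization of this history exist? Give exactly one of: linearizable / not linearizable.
not linearizable

cut after 5 events: linearizable; cut after 6 events (C responds, time 6): not linearizable
no legal order exists: 3 real-time-consistent candidates over 3 completed stack operations, all rejected
take A, B, C: step 3 already fails, because C pop() → 32 cannot occur there
take B, A, C: step 1 already fails, because B pop() → 32 cannot occur there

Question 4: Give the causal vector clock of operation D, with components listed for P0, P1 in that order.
(3, 1)

invoked at 1, A has no predecessors; its own P1 bump gives (0, 1)
VC(E, invoked at 9): max of VC(A)=(0, 1), then +1 on thread P1 → (0, 2)
VC(B, invoked at 2): max of VC(A)=(0, 1), then +1 on thread P0 → (1, 1)
VC(F, invoked at 11): max of VC(E)=(0, 2), then +1 on thread P1 → (0, 3)
VC(C, invoked at 4): max of VC(A)=(0, 1), VC(B)=(1, 1), then +1 on thread P0 → (2, 1)
VC(D, invoked at 7): max of VC(C)=(2, 1), then +1 on thread P0 → (3, 1)
target: VC(D) = (3, 1)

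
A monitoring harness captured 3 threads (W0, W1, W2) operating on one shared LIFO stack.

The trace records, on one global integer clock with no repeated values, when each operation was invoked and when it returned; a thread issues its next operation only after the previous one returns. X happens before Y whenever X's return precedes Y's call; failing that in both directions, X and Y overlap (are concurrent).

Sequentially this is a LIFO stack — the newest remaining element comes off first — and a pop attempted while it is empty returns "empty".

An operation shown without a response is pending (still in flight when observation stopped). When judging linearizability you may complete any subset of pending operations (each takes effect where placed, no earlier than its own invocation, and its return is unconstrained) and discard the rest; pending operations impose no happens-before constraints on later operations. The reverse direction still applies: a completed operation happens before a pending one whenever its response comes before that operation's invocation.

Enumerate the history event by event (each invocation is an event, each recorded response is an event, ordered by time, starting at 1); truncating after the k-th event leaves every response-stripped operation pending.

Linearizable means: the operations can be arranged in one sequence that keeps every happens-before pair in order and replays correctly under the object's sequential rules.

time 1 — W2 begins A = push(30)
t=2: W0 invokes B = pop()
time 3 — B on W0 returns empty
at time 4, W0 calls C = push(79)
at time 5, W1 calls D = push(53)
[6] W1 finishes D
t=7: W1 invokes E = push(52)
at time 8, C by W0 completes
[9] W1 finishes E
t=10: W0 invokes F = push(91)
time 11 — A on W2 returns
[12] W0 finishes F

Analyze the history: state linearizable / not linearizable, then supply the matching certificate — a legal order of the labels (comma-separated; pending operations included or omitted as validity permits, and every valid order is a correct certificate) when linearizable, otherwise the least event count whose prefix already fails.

linearizable — witness: B, A, C, D, E, F

after step 1 (B pop() → empty): stack <>
after step 2 (A push(30)): stack <30>
after step 3 (C push(79)): stack <30,79>
after step 4 (D push(53)): stack <30,79,53>
after step 5 (E push(52)): stack <30,79,53,52>
after step 6 (F push(91)): stack <30,79,53,52,91>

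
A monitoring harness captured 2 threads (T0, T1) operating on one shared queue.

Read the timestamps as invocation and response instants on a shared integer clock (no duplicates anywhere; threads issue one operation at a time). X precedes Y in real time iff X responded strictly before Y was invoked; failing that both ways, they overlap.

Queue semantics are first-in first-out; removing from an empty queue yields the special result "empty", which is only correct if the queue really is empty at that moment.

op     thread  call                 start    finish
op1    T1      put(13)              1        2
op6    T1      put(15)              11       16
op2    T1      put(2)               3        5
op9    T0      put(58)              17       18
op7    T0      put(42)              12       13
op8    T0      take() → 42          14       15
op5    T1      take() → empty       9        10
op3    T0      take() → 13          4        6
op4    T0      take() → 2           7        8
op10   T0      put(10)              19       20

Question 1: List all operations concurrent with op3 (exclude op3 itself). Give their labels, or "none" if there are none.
op3 spans [4,6]: anything still running between times 4 and 6 counts as concurrent
op1 [1,2]: before
op2 [3,5]: concurrent
op4 [7,8]: after
op5 [9,10]: after
op6 [11,16]: after
op7 [12,13]: after
op8 [14,15]: after
op9 [17,18]: after
op10 [19,20]: after

op2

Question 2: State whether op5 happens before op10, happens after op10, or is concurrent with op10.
op5 spans [9,10], op10 spans [19,20]
resp(op5)=10 < inv(op10)=19

before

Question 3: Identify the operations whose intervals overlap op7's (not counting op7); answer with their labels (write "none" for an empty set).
op7 spans [12,13]; an op avoiding the whole window 12..13 is ordered, any other is concurrent
op1 [1,2]: before
op2 [3,5]: before
op3 [4,6]: before
op4 [7,8]: before
op5 [9,10]: before
op6 [11,16]: concurrent
op8 [14,15]: after
op9 [17,18]: after
op10 [19,20]: after

op6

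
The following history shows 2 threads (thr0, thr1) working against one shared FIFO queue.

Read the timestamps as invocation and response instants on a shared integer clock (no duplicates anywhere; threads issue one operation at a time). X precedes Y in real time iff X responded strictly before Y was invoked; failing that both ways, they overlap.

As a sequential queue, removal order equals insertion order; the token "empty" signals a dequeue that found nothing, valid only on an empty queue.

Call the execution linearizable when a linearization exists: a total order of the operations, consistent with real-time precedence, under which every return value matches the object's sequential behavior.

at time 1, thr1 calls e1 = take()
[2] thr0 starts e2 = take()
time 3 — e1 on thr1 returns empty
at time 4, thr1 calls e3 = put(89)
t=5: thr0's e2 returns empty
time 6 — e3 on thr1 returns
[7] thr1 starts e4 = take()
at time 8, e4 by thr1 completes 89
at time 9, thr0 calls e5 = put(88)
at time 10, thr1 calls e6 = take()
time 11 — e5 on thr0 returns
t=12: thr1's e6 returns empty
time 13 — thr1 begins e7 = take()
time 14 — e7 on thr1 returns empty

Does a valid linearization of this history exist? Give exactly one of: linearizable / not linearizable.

the violation lands at event 14, e7's response at time 14: events 1..13 linearize, events 1..14 do not
the 7 completed operations admit 6 real-time orders; each fails the FIFO queue replay
for example e1, e2, e3, e4, e5, e6, e7 fails at step 6: e6 take() → empty is not legal there
for example e1, e2, e3, e4, e6, e5, e7 fails at step 7: e7 take() → empty is not legal there

not linearizable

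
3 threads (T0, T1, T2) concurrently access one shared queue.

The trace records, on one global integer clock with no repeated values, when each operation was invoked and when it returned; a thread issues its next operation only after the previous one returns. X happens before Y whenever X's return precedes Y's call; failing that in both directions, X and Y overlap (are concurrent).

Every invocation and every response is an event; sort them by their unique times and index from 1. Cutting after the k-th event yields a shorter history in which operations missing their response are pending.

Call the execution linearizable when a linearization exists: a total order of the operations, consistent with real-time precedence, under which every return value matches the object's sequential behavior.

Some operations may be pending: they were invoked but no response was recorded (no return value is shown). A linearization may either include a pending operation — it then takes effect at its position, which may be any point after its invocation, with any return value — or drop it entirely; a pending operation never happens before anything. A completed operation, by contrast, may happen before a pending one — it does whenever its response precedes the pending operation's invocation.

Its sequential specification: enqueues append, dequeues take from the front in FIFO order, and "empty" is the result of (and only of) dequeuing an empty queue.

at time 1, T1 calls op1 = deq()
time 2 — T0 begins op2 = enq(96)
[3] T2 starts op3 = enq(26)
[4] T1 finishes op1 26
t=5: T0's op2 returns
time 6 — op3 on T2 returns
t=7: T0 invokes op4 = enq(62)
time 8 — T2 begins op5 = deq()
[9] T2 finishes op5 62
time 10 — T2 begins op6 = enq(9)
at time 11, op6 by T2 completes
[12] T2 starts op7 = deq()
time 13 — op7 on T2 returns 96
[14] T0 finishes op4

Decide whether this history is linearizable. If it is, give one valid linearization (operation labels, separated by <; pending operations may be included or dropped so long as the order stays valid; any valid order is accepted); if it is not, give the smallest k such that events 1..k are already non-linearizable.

through event 8 a valid linearization exists; event 9 (op5 responding at time 9) ends that
all 6 real-time-respecting orders fail — 4 completed queue operations, no legal replay
include/drop combinations of the 1 pending operation (op4) were all tried; none helps
take op1, op2, op3, op5 (pending dropped): step 1 already fails, because op1 deq() → 26 cannot occur there
take op1, op3, op2, op5 (pending dropped): step 1 already fails, because op1 deq() → 26 cannot occur there

not linearizable — minimal violating prefix: 9 events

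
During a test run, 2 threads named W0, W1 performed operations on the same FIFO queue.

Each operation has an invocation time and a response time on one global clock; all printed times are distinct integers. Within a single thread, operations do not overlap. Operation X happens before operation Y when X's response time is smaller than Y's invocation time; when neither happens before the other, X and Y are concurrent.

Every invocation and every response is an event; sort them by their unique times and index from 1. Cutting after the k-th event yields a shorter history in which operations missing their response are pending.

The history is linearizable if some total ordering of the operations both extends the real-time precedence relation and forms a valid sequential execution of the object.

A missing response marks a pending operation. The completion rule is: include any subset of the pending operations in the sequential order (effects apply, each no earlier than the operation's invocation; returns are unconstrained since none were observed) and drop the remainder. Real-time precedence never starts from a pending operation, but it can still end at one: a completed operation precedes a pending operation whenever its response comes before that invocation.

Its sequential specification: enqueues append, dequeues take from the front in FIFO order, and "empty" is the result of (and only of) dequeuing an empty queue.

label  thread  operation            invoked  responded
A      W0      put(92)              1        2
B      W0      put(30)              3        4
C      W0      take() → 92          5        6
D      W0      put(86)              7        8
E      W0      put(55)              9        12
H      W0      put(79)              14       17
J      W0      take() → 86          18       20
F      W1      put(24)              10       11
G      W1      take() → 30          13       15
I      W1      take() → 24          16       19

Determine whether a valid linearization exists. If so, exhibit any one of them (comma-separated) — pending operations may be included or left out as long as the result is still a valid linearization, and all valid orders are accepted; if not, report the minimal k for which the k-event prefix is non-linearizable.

linearizable — witness: A, B, C, D, F, E, G, H, J, I

after step 1 (A put(92)): queue <92>
after step 2 (B put(30)): queue <92,30>
after step 3 (C take() → 92): queue <30>
after step 4 (D put(86)): queue <30,86>
after step 5 (F put(24)): queue <30,86,24>
after step 6 (E put(55)): queue <30,86,24,55>
after step 7 (G take() → 30): queue <86,24,55>
after step 8 (H put(79)): queue <86,24,55,79>
after step 9 (J take() → 86): queue <24,55,79>
after step 10 (I take() → 24): queue <55,79>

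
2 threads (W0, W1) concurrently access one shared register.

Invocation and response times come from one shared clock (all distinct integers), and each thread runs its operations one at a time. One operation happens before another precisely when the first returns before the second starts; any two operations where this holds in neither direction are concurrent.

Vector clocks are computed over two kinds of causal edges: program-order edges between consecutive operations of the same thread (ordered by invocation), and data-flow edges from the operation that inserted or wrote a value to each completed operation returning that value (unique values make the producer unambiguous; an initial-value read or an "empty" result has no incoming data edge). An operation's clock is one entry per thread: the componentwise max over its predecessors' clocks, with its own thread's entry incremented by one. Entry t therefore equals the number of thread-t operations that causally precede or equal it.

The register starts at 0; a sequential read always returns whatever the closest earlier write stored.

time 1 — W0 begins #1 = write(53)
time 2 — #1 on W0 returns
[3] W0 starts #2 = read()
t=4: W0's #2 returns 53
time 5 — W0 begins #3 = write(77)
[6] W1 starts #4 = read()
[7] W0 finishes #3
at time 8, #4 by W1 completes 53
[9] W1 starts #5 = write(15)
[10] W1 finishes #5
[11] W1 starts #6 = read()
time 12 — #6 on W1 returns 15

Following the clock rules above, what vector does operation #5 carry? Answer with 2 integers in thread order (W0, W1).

(1, 2)

#1 (invocation 1): nothing precedes it; W0's component alone gives (1, 0)
from VC(#1)=(1, 0), #4 (invoked 6) maxes components and bumps W1 → (1, 1)
from VC(#1)=(1, 0), #2 (invoked 3) maxes components and bumps W0 → (2, 0)
from VC(#4)=(1, 1), #5 (invoked 9) maxes components and bumps W1 → (1, 2)
from VC(#2)=(2, 0), #3 (invoked 5) maxes components and bumps W0 → (3, 0)
from VC(#5)=(1, 2), #6 (invoked 11) maxes components and bumps W1 → (1, 3)
target: VC(#5) = (1, 2)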